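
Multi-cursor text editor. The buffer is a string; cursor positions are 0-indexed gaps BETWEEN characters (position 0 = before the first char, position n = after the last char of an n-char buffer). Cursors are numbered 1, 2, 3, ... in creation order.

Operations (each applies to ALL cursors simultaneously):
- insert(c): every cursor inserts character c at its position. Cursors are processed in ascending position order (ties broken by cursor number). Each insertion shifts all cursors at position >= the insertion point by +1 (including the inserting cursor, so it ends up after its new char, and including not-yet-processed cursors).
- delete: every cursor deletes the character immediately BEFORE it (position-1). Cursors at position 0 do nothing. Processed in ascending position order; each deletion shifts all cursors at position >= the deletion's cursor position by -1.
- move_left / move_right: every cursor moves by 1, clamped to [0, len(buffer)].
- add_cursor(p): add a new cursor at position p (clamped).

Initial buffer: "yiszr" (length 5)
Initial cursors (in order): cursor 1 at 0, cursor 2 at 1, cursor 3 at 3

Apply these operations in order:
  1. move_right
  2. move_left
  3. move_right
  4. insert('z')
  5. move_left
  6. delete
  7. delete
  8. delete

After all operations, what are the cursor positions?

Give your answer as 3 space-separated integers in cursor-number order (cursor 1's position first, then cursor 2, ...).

After op 1 (move_right): buffer="yiszr" (len 5), cursors c1@1 c2@2 c3@4, authorship .....
After op 2 (move_left): buffer="yiszr" (len 5), cursors c1@0 c2@1 c3@3, authorship .....
After op 3 (move_right): buffer="yiszr" (len 5), cursors c1@1 c2@2 c3@4, authorship .....
After op 4 (insert('z')): buffer="yzizszzr" (len 8), cursors c1@2 c2@4 c3@7, authorship .1.2..3.
After op 5 (move_left): buffer="yzizszzr" (len 8), cursors c1@1 c2@3 c3@6, authorship .1.2..3.
After op 6 (delete): buffer="zzszr" (len 5), cursors c1@0 c2@1 c3@3, authorship 12.3.
After op 7 (delete): buffer="zzr" (len 3), cursors c1@0 c2@0 c3@1, authorship 23.
After op 8 (delete): buffer="zr" (len 2), cursors c1@0 c2@0 c3@0, authorship 3.

Answer: 0 0 0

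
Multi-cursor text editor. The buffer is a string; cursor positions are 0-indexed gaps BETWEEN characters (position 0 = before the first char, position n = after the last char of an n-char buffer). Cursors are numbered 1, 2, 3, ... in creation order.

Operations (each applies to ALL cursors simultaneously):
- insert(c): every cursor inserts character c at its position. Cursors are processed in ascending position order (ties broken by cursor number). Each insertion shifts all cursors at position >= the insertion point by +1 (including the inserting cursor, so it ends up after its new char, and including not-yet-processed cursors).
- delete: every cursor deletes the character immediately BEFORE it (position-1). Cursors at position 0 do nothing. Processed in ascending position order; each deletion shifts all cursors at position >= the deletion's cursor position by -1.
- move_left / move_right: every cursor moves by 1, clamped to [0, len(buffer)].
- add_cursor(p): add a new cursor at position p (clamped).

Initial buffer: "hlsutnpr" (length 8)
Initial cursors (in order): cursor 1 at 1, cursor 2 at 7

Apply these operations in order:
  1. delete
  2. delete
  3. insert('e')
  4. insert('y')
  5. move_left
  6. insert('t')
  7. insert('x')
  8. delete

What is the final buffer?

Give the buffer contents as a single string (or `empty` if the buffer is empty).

After op 1 (delete): buffer="lsutnr" (len 6), cursors c1@0 c2@5, authorship ......
After op 2 (delete): buffer="lsutr" (len 5), cursors c1@0 c2@4, authorship .....
After op 3 (insert('e')): buffer="elsuter" (len 7), cursors c1@1 c2@6, authorship 1....2.
After op 4 (insert('y')): buffer="eylsuteyr" (len 9), cursors c1@2 c2@8, authorship 11....22.
After op 5 (move_left): buffer="eylsuteyr" (len 9), cursors c1@1 c2@7, authorship 11....22.
After op 6 (insert('t')): buffer="etylsutetyr" (len 11), cursors c1@2 c2@9, authorship 111....222.
After op 7 (insert('x')): buffer="etxylsutetxyr" (len 13), cursors c1@3 c2@11, authorship 1111....2222.
After op 8 (delete): buffer="etylsutetyr" (len 11), cursors c1@2 c2@9, authorship 111....222.

Answer: etylsutetyr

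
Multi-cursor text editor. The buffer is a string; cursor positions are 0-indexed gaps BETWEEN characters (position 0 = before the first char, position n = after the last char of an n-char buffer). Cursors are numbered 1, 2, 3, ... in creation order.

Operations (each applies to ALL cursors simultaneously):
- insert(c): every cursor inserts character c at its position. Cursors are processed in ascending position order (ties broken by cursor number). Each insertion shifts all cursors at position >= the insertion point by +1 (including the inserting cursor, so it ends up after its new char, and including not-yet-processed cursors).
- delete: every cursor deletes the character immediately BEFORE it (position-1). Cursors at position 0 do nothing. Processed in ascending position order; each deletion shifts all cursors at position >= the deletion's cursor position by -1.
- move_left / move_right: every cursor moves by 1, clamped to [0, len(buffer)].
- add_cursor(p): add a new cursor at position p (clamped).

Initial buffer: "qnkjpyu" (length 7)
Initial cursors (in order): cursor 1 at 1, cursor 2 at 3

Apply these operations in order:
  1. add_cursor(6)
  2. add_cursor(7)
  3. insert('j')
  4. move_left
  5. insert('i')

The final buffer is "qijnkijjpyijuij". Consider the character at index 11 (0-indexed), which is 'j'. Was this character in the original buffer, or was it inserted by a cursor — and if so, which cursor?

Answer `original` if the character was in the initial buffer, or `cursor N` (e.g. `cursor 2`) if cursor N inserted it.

Answer: cursor 3

Derivation:
After op 1 (add_cursor(6)): buffer="qnkjpyu" (len 7), cursors c1@1 c2@3 c3@6, authorship .......
After op 2 (add_cursor(7)): buffer="qnkjpyu" (len 7), cursors c1@1 c2@3 c3@6 c4@7, authorship .......
After op 3 (insert('j')): buffer="qjnkjjpyjuj" (len 11), cursors c1@2 c2@5 c3@9 c4@11, authorship .1..2...3.4
After op 4 (move_left): buffer="qjnkjjpyjuj" (len 11), cursors c1@1 c2@4 c3@8 c4@10, authorship .1..2...3.4
After op 5 (insert('i')): buffer="qijnkijjpyijuij" (len 15), cursors c1@2 c2@6 c3@11 c4@14, authorship .11..22...33.44
Authorship (.=original, N=cursor N): . 1 1 . . 2 2 . . . 3 3 . 4 4
Index 11: author = 3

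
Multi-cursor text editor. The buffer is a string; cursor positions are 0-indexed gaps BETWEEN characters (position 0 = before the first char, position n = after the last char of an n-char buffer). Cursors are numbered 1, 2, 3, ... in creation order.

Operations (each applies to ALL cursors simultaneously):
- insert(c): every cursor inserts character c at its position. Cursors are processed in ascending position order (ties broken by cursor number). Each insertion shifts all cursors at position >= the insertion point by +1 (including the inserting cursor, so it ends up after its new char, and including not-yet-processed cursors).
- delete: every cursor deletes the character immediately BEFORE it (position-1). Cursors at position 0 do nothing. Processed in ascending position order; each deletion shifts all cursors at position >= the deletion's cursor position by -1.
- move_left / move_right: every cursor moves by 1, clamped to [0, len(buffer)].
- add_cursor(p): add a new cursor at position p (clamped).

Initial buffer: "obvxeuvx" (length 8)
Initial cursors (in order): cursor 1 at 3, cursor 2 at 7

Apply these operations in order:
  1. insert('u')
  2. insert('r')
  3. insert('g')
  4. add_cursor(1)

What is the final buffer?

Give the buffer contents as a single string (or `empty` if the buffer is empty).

After op 1 (insert('u')): buffer="obvuxeuvux" (len 10), cursors c1@4 c2@9, authorship ...1....2.
After op 2 (insert('r')): buffer="obvurxeuvurx" (len 12), cursors c1@5 c2@11, authorship ...11....22.
After op 3 (insert('g')): buffer="obvurgxeuvurgx" (len 14), cursors c1@6 c2@13, authorship ...111....222.
After op 4 (add_cursor(1)): buffer="obvurgxeuvurgx" (len 14), cursors c3@1 c1@6 c2@13, authorship ...111....222.

Answer: obvurgxeuvurgx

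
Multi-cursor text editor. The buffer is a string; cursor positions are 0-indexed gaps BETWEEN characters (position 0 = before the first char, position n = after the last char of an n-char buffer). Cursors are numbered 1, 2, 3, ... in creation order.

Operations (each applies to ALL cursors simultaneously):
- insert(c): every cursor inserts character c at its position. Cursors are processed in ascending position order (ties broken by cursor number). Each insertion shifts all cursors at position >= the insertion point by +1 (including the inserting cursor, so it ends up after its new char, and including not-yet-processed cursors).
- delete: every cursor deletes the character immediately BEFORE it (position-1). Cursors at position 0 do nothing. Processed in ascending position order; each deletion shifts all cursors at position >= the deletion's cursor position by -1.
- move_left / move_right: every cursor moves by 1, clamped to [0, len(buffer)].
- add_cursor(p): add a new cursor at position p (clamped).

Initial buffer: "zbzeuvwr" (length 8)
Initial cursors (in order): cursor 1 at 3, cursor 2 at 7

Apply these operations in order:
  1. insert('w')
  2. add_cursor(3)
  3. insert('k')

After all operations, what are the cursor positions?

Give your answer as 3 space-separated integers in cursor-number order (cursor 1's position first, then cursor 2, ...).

Answer: 6 12 4

Derivation:
After op 1 (insert('w')): buffer="zbzweuvwwr" (len 10), cursors c1@4 c2@9, authorship ...1....2.
After op 2 (add_cursor(3)): buffer="zbzweuvwwr" (len 10), cursors c3@3 c1@4 c2@9, authorship ...1....2.
After op 3 (insert('k')): buffer="zbzkwkeuvwwkr" (len 13), cursors c3@4 c1@6 c2@12, authorship ...311....22.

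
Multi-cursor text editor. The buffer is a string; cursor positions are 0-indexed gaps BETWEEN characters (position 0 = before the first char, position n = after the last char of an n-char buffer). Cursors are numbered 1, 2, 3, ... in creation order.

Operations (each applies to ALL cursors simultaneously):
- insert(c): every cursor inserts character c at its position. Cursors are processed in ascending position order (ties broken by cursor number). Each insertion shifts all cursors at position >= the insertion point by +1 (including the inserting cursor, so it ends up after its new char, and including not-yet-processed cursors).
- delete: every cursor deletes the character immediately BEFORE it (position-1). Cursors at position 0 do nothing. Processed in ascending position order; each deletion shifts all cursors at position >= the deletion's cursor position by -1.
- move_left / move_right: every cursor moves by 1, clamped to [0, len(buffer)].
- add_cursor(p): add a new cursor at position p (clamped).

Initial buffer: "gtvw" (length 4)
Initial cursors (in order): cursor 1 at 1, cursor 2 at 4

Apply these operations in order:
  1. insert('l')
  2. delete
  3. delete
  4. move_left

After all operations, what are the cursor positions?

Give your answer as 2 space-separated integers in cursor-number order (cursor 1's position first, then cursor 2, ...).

Answer: 0 1

Derivation:
After op 1 (insert('l')): buffer="gltvwl" (len 6), cursors c1@2 c2@6, authorship .1...2
After op 2 (delete): buffer="gtvw" (len 4), cursors c1@1 c2@4, authorship ....
After op 3 (delete): buffer="tv" (len 2), cursors c1@0 c2@2, authorship ..
After op 4 (move_left): buffer="tv" (len 2), cursors c1@0 c2@1, authorship ..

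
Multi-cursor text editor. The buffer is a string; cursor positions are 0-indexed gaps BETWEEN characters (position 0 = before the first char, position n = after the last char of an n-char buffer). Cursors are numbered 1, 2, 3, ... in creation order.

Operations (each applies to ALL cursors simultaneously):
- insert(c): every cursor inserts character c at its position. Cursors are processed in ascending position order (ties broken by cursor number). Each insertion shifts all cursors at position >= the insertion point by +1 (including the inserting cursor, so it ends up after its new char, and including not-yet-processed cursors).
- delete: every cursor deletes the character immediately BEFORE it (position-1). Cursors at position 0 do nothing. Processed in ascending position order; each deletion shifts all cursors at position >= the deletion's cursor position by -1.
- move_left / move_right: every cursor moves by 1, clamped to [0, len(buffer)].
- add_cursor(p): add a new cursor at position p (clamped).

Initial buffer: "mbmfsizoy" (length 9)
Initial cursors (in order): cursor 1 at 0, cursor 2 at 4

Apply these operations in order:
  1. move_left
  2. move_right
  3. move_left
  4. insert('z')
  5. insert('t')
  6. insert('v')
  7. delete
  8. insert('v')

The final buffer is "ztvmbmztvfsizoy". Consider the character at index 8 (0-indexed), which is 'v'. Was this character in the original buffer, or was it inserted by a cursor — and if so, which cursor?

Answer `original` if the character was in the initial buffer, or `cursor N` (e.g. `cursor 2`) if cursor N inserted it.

Answer: cursor 2

Derivation:
After op 1 (move_left): buffer="mbmfsizoy" (len 9), cursors c1@0 c2@3, authorship .........
After op 2 (move_right): buffer="mbmfsizoy" (len 9), cursors c1@1 c2@4, authorship .........
After op 3 (move_left): buffer="mbmfsizoy" (len 9), cursors c1@0 c2@3, authorship .........
After op 4 (insert('z')): buffer="zmbmzfsizoy" (len 11), cursors c1@1 c2@5, authorship 1...2......
After op 5 (insert('t')): buffer="ztmbmztfsizoy" (len 13), cursors c1@2 c2@7, authorship 11...22......
After op 6 (insert('v')): buffer="ztvmbmztvfsizoy" (len 15), cursors c1@3 c2@9, authorship 111...222......
After op 7 (delete): buffer="ztmbmztfsizoy" (len 13), cursors c1@2 c2@7, authorship 11...22......
After op 8 (insert('v')): buffer="ztvmbmztvfsizoy" (len 15), cursors c1@3 c2@9, authorship 111...222......
Authorship (.=original, N=cursor N): 1 1 1 . . . 2 2 2 . . . . . .
Index 8: author = 2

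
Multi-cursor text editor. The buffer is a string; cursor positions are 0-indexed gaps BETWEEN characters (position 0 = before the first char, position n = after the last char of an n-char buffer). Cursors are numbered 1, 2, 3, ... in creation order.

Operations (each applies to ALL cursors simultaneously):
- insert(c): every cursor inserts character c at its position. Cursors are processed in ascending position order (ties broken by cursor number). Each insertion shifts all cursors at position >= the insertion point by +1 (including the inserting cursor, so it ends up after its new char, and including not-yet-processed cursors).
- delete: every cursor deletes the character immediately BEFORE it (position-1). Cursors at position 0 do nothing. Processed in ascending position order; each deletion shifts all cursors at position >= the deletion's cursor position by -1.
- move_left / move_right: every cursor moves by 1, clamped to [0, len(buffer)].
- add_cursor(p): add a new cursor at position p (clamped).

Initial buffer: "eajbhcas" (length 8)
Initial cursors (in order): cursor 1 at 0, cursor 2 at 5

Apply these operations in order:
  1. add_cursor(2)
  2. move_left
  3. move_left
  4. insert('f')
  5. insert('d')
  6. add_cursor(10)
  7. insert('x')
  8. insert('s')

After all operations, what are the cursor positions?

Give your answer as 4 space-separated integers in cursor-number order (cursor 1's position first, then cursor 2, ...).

After op 1 (add_cursor(2)): buffer="eajbhcas" (len 8), cursors c1@0 c3@2 c2@5, authorship ........
After op 2 (move_left): buffer="eajbhcas" (len 8), cursors c1@0 c3@1 c2@4, authorship ........
After op 3 (move_left): buffer="eajbhcas" (len 8), cursors c1@0 c3@0 c2@3, authorship ........
After op 4 (insert('f')): buffer="ffeajfbhcas" (len 11), cursors c1@2 c3@2 c2@6, authorship 13...2.....
After op 5 (insert('d')): buffer="ffddeajfdbhcas" (len 14), cursors c1@4 c3@4 c2@9, authorship 1313...22.....
After op 6 (add_cursor(10)): buffer="ffddeajfdbhcas" (len 14), cursors c1@4 c3@4 c2@9 c4@10, authorship 1313...22.....
After op 7 (insert('x')): buffer="ffddxxeajfdxbxhcas" (len 18), cursors c1@6 c3@6 c2@12 c4@14, authorship 131313...222.4....
After op 8 (insert('s')): buffer="ffddxxsseajfdxsbxshcas" (len 22), cursors c1@8 c3@8 c2@15 c4@18, authorship 13131313...2222.44....

Answer: 8 15 8 18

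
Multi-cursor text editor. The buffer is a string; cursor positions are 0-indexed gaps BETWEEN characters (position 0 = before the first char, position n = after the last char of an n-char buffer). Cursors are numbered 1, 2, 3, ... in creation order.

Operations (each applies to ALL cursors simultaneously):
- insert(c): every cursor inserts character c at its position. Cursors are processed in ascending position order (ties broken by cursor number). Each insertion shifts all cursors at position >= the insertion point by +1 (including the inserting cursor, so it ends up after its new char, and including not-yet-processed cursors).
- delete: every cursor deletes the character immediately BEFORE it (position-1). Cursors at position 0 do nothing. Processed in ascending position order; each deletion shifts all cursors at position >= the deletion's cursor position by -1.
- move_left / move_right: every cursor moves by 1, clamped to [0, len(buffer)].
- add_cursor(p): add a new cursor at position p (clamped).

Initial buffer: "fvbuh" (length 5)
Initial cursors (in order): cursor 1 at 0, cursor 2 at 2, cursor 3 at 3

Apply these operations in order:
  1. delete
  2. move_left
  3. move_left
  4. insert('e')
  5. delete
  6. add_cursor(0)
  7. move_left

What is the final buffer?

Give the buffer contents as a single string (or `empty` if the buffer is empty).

After op 1 (delete): buffer="fuh" (len 3), cursors c1@0 c2@1 c3@1, authorship ...
After op 2 (move_left): buffer="fuh" (len 3), cursors c1@0 c2@0 c3@0, authorship ...
After op 3 (move_left): buffer="fuh" (len 3), cursors c1@0 c2@0 c3@0, authorship ...
After op 4 (insert('e')): buffer="eeefuh" (len 6), cursors c1@3 c2@3 c3@3, authorship 123...
After op 5 (delete): buffer="fuh" (len 3), cursors c1@0 c2@0 c3@0, authorship ...
After op 6 (add_cursor(0)): buffer="fuh" (len 3), cursors c1@0 c2@0 c3@0 c4@0, authorship ...
After op 7 (move_left): buffer="fuh" (len 3), cursors c1@0 c2@0 c3@0 c4@0, authorship ...

Answer: fuh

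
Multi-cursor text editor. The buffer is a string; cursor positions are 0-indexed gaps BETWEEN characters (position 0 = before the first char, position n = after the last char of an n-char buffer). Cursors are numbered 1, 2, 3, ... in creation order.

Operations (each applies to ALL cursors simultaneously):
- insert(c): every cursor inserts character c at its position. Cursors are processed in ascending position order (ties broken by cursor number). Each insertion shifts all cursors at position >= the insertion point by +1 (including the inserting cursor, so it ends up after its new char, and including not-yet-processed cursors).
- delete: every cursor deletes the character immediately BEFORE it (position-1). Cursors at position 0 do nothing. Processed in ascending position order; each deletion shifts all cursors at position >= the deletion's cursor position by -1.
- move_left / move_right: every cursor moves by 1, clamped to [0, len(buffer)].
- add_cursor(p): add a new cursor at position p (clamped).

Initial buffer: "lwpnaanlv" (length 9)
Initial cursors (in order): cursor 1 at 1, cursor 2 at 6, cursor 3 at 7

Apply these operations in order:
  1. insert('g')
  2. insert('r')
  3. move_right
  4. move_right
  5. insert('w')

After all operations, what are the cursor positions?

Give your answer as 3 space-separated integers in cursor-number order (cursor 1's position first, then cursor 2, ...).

After op 1 (insert('g')): buffer="lgwpnaagnglv" (len 12), cursors c1@2 c2@8 c3@10, authorship .1.....2.3..
After op 2 (insert('r')): buffer="lgrwpnaagrngrlv" (len 15), cursors c1@3 c2@10 c3@13, authorship .11.....22.33..
After op 3 (move_right): buffer="lgrwpnaagrngrlv" (len 15), cursors c1@4 c2@11 c3@14, authorship .11.....22.33..
After op 4 (move_right): buffer="lgrwpnaagrngrlv" (len 15), cursors c1@5 c2@12 c3@15, authorship .11.....22.33..
After op 5 (insert('w')): buffer="lgrwpwnaagrngwrlvw" (len 18), cursors c1@6 c2@14 c3@18, authorship .11..1...22.323..3

Answer: 6 14 18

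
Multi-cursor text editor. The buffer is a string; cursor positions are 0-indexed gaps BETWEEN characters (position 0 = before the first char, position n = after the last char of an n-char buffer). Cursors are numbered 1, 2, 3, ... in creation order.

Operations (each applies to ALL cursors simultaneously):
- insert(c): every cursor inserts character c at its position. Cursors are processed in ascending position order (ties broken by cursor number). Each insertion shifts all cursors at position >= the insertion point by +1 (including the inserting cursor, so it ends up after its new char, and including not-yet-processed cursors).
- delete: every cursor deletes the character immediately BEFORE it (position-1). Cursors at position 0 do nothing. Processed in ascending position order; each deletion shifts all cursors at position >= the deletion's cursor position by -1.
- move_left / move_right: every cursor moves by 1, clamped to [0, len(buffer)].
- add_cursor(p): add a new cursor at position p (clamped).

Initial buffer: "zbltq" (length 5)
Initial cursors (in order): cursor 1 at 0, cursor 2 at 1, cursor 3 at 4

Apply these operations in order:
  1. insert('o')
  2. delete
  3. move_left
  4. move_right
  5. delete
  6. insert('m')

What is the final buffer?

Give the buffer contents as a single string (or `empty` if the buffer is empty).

Answer: mmblmq

Derivation:
After op 1 (insert('o')): buffer="ozobltoq" (len 8), cursors c1@1 c2@3 c3@7, authorship 1.2...3.
After op 2 (delete): buffer="zbltq" (len 5), cursors c1@0 c2@1 c3@4, authorship .....
After op 3 (move_left): buffer="zbltq" (len 5), cursors c1@0 c2@0 c3@3, authorship .....
After op 4 (move_right): buffer="zbltq" (len 5), cursors c1@1 c2@1 c3@4, authorship .....
After op 5 (delete): buffer="blq" (len 3), cursors c1@0 c2@0 c3@2, authorship ...
After op 6 (insert('m')): buffer="mmblmq" (len 6), cursors c1@2 c2@2 c3@5, authorship 12..3.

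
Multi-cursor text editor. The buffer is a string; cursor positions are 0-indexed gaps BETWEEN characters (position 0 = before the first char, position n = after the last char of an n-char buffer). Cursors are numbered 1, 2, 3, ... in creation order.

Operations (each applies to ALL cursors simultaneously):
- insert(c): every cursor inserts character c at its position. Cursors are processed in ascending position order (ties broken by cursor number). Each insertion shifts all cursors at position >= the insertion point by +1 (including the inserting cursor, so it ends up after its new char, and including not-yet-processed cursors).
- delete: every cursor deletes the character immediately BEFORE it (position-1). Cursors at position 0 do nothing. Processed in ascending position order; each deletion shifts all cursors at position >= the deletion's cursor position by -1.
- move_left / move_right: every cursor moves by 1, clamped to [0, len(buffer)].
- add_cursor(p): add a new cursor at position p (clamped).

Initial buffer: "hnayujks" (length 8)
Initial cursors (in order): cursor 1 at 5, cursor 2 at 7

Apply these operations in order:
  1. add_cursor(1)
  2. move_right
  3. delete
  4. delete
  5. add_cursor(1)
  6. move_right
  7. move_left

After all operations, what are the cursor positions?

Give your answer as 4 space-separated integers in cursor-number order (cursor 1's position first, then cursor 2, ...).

Answer: 1 1 0 1

Derivation:
After op 1 (add_cursor(1)): buffer="hnayujks" (len 8), cursors c3@1 c1@5 c2@7, authorship ........
After op 2 (move_right): buffer="hnayujks" (len 8), cursors c3@2 c1@6 c2@8, authorship ........
After op 3 (delete): buffer="hayuk" (len 5), cursors c3@1 c1@4 c2@5, authorship .....
After op 4 (delete): buffer="ay" (len 2), cursors c3@0 c1@2 c2@2, authorship ..
After op 5 (add_cursor(1)): buffer="ay" (len 2), cursors c3@0 c4@1 c1@2 c2@2, authorship ..
After op 6 (move_right): buffer="ay" (len 2), cursors c3@1 c1@2 c2@2 c4@2, authorship ..
After op 7 (move_left): buffer="ay" (len 2), cursors c3@0 c1@1 c2@1 c4@1, authorship ..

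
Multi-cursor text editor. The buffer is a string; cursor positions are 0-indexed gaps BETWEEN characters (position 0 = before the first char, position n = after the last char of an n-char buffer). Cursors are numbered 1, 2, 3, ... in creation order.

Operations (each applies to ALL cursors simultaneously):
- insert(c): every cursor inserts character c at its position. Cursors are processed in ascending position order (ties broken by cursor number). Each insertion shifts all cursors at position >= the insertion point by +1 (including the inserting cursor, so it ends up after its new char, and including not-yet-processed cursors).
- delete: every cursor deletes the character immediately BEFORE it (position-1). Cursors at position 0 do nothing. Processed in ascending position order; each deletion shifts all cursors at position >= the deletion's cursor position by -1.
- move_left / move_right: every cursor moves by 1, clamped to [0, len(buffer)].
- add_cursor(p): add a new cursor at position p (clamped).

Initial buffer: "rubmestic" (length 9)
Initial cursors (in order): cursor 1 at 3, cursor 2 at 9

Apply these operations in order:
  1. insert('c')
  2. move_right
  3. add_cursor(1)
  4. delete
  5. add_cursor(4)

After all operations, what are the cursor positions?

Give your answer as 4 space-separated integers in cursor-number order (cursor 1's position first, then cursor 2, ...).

After op 1 (insert('c')): buffer="rubcmesticc" (len 11), cursors c1@4 c2@11, authorship ...1......2
After op 2 (move_right): buffer="rubcmesticc" (len 11), cursors c1@5 c2@11, authorship ...1......2
After op 3 (add_cursor(1)): buffer="rubcmesticc" (len 11), cursors c3@1 c1@5 c2@11, authorship ...1......2
After op 4 (delete): buffer="ubcestic" (len 8), cursors c3@0 c1@3 c2@8, authorship ..1.....
After op 5 (add_cursor(4)): buffer="ubcestic" (len 8), cursors c3@0 c1@3 c4@4 c2@8, authorship ..1.....

Answer: 3 8 0 4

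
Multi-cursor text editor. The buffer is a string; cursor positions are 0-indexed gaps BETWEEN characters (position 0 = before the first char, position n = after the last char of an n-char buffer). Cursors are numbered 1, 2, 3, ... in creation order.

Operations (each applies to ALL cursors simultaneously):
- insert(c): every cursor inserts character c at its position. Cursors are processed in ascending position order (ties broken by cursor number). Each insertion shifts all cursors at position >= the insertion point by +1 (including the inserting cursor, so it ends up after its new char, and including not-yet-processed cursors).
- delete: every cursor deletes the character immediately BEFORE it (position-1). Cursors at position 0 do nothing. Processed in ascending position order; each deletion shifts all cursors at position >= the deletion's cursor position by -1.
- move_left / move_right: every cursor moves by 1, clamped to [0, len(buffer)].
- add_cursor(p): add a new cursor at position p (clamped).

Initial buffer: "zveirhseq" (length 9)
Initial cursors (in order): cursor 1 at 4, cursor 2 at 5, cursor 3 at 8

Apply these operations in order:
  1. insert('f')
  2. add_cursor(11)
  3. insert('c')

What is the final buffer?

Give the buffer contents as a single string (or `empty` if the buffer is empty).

After op 1 (insert('f')): buffer="zveifrfhsefq" (len 12), cursors c1@5 c2@7 c3@11, authorship ....1.2...3.
After op 2 (add_cursor(11)): buffer="zveifrfhsefq" (len 12), cursors c1@5 c2@7 c3@11 c4@11, authorship ....1.2...3.
After op 3 (insert('c')): buffer="zveifcrfchsefccq" (len 16), cursors c1@6 c2@9 c3@15 c4@15, authorship ....11.22...334.

Answer: zveifcrfchsefccq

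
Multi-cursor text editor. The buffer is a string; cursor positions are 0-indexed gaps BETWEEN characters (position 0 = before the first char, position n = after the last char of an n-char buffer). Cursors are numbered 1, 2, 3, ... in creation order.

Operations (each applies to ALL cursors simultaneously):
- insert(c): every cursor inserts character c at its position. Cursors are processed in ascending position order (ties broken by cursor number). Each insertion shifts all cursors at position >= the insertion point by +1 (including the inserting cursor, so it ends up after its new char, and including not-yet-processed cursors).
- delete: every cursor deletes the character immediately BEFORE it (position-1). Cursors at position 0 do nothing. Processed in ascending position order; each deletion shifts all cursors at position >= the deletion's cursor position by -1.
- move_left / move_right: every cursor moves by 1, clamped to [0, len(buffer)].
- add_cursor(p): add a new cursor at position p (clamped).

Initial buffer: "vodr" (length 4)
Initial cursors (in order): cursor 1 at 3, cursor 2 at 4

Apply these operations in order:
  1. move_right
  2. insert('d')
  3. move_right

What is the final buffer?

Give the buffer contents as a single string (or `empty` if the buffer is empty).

After op 1 (move_right): buffer="vodr" (len 4), cursors c1@4 c2@4, authorship ....
After op 2 (insert('d')): buffer="vodrdd" (len 6), cursors c1@6 c2@6, authorship ....12
After op 3 (move_right): buffer="vodrdd" (len 6), cursors c1@6 c2@6, authorship ....12

Answer: vodrdd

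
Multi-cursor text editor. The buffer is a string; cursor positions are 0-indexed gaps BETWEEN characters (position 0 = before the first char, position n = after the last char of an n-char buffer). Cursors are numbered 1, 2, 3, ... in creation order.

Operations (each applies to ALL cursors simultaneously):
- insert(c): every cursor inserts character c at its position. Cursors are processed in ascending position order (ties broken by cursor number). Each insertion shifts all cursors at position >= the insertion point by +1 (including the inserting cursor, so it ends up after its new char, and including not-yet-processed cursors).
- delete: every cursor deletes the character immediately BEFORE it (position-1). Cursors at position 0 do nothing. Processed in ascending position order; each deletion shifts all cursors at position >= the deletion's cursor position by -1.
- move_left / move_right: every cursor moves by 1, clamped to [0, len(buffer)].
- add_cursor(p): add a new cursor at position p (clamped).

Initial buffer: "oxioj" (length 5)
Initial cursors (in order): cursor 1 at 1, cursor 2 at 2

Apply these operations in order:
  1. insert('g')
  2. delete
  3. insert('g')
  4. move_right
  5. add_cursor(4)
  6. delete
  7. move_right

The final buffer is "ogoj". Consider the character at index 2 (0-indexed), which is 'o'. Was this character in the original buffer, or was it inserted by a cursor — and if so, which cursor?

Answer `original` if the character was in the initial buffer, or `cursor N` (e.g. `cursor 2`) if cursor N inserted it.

Answer: original

Derivation:
After op 1 (insert('g')): buffer="ogxgioj" (len 7), cursors c1@2 c2@4, authorship .1.2...
After op 2 (delete): buffer="oxioj" (len 5), cursors c1@1 c2@2, authorship .....
After op 3 (insert('g')): buffer="ogxgioj" (len 7), cursors c1@2 c2@4, authorship .1.2...
After op 4 (move_right): buffer="ogxgioj" (len 7), cursors c1@3 c2@5, authorship .1.2...
After op 5 (add_cursor(4)): buffer="ogxgioj" (len 7), cursors c1@3 c3@4 c2@5, authorship .1.2...
After op 6 (delete): buffer="ogoj" (len 4), cursors c1@2 c2@2 c3@2, authorship .1..
After op 7 (move_right): buffer="ogoj" (len 4), cursors c1@3 c2@3 c3@3, authorship .1..
Authorship (.=original, N=cursor N): . 1 . .
Index 2: author = original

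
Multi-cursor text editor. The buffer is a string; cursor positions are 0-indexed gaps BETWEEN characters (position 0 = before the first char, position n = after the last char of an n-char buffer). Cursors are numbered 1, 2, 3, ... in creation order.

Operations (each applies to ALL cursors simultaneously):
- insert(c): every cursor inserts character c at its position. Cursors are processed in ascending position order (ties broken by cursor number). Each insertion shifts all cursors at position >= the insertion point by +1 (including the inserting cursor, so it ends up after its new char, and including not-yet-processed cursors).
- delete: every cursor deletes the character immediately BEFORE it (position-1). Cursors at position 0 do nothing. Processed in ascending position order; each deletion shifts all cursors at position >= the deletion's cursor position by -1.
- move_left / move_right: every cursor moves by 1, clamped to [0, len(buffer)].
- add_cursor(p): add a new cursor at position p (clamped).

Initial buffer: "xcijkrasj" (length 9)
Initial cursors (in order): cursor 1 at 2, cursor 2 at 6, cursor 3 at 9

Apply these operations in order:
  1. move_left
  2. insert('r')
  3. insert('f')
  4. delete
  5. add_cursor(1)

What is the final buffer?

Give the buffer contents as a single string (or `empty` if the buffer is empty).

After op 1 (move_left): buffer="xcijkrasj" (len 9), cursors c1@1 c2@5 c3@8, authorship .........
After op 2 (insert('r')): buffer="xrcijkrrasrj" (len 12), cursors c1@2 c2@7 c3@11, authorship .1....2...3.
After op 3 (insert('f')): buffer="xrfcijkrfrasrfj" (len 15), cursors c1@3 c2@9 c3@14, authorship .11....22...33.
After op 4 (delete): buffer="xrcijkrrasrj" (len 12), cursors c1@2 c2@7 c3@11, authorship .1....2...3.
After op 5 (add_cursor(1)): buffer="xrcijkrrasrj" (len 12), cursors c4@1 c1@2 c2@7 c3@11, authorship .1....2...3.

Answer: xrcijkrrasrj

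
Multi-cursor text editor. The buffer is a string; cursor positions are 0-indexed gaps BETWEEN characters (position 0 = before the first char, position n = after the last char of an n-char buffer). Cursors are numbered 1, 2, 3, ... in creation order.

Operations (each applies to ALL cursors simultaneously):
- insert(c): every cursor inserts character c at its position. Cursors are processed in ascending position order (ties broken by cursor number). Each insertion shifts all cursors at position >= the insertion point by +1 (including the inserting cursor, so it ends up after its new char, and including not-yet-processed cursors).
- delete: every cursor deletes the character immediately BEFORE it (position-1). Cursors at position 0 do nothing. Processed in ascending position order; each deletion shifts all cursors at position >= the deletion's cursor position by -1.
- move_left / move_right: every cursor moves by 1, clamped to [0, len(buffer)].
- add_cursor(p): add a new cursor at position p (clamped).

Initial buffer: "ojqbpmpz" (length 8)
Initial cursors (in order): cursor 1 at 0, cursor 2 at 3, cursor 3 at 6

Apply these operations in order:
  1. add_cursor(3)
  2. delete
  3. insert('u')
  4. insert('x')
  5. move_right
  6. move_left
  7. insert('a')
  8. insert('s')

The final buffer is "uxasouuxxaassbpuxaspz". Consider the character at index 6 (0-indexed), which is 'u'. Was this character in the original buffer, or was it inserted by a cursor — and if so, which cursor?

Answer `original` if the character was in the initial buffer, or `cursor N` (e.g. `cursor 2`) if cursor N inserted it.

Answer: cursor 4

Derivation:
After op 1 (add_cursor(3)): buffer="ojqbpmpz" (len 8), cursors c1@0 c2@3 c4@3 c3@6, authorship ........
After op 2 (delete): buffer="obppz" (len 5), cursors c1@0 c2@1 c4@1 c3@3, authorship .....
After op 3 (insert('u')): buffer="uouubpupz" (len 9), cursors c1@1 c2@4 c4@4 c3@7, authorship 1.24..3..
After op 4 (insert('x')): buffer="uxouuxxbpuxpz" (len 13), cursors c1@2 c2@7 c4@7 c3@11, authorship 11.2424..33..
After op 5 (move_right): buffer="uxouuxxbpuxpz" (len 13), cursors c1@3 c2@8 c4@8 c3@12, authorship 11.2424..33..
After op 6 (move_left): buffer="uxouuxxbpuxpz" (len 13), cursors c1@2 c2@7 c4@7 c3@11, authorship 11.2424..33..
After op 7 (insert('a')): buffer="uxaouuxxaabpuxapz" (len 17), cursors c1@3 c2@10 c4@10 c3@15, authorship 111.242424..333..
After op 8 (insert('s')): buffer="uxasouuxxaassbpuxaspz" (len 21), cursors c1@4 c2@13 c4@13 c3@19, authorship 1111.24242424..3333..
Authorship (.=original, N=cursor N): 1 1 1 1 . 2 4 2 4 2 4 2 4 . . 3 3 3 3 . .
Index 6: author = 4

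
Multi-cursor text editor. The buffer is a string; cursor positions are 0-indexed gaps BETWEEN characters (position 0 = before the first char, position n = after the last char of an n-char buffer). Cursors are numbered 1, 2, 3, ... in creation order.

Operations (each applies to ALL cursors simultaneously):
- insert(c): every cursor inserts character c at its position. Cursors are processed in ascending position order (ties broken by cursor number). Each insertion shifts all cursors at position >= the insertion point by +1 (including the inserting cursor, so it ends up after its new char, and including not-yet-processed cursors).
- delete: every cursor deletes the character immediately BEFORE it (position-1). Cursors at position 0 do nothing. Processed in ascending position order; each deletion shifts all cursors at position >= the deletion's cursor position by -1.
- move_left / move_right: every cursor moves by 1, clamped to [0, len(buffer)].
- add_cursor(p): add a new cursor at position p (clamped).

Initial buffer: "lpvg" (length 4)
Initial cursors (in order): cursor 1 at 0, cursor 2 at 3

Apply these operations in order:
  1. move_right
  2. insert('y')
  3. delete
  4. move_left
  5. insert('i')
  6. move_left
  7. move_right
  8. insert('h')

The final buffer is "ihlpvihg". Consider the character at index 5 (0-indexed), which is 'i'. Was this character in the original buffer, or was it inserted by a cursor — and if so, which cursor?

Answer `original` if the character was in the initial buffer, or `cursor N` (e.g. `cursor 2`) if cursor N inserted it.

After op 1 (move_right): buffer="lpvg" (len 4), cursors c1@1 c2@4, authorship ....
After op 2 (insert('y')): buffer="lypvgy" (len 6), cursors c1@2 c2@6, authorship .1...2
After op 3 (delete): buffer="lpvg" (len 4), cursors c1@1 c2@4, authorship ....
After op 4 (move_left): buffer="lpvg" (len 4), cursors c1@0 c2@3, authorship ....
After op 5 (insert('i')): buffer="ilpvig" (len 6), cursors c1@1 c2@5, authorship 1...2.
After op 6 (move_left): buffer="ilpvig" (len 6), cursors c1@0 c2@4, authorship 1...2.
After op 7 (move_right): buffer="ilpvig" (len 6), cursors c1@1 c2@5, authorship 1...2.
After op 8 (insert('h')): buffer="ihlpvihg" (len 8), cursors c1@2 c2@7, authorship 11...22.
Authorship (.=original, N=cursor N): 1 1 . . . 2 2 .
Index 5: author = 2

Answer: cursor 2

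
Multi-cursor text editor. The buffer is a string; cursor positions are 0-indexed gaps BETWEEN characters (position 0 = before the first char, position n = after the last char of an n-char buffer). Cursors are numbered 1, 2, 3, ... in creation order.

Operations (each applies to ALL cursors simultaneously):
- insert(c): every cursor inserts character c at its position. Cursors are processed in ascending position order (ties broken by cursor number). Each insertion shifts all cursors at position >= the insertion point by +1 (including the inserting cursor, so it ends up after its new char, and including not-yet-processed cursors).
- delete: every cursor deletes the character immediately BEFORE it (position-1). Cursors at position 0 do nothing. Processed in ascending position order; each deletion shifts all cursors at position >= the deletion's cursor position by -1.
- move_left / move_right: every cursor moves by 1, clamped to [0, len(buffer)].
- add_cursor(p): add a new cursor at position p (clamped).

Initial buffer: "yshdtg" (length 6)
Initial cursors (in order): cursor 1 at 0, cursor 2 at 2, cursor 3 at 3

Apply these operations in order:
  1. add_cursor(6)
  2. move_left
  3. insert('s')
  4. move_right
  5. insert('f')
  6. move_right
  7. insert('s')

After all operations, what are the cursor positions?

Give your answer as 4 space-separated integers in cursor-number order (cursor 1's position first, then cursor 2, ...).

After op 1 (add_cursor(6)): buffer="yshdtg" (len 6), cursors c1@0 c2@2 c3@3 c4@6, authorship ......
After op 2 (move_left): buffer="yshdtg" (len 6), cursors c1@0 c2@1 c3@2 c4@5, authorship ......
After op 3 (insert('s')): buffer="syssshdtsg" (len 10), cursors c1@1 c2@3 c3@5 c4@9, authorship 1.2.3...4.
After op 4 (move_right): buffer="syssshdtsg" (len 10), cursors c1@2 c2@4 c3@6 c4@10, authorship 1.2.3...4.
After op 5 (insert('f')): buffer="syfssfshfdtsgf" (len 14), cursors c1@3 c2@6 c3@9 c4@14, authorship 1.12.23.3..4.4
After op 6 (move_right): buffer="syfssfshfdtsgf" (len 14), cursors c1@4 c2@7 c3@10 c4@14, authorship 1.12.23.3..4.4
After op 7 (insert('s')): buffer="syfsssfsshfdstsgfs" (len 18), cursors c1@5 c2@9 c3@13 c4@18, authorship 1.121.232.3.3.4.44

Answer: 5 9 13 18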